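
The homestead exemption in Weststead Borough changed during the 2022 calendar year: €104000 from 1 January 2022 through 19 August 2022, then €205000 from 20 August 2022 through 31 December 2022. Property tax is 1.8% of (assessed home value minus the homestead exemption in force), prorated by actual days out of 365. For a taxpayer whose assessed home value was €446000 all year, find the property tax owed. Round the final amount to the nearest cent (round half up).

€5488.57

1 January – 19 August 2022: 231 days, exemption €104000 → (€446000 − €104000) × 1.8% × 231/365 = €3895.9890
20 August – 31 December 2022: 134 days, exemption €205000 → (€446000 − €205000) × 1.8% × 134/365 = €1592.5808
Total = €5488.5699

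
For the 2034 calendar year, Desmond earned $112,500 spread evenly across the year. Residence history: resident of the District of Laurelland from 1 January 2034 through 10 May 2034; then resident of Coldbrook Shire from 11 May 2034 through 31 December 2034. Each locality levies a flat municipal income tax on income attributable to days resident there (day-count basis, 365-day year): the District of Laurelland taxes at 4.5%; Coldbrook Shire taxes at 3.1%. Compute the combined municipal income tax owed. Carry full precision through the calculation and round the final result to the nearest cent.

$4,048.46

The District of Laurelland, 1 January – 10 May 2034: 130 days → $112,500 × 4.5% × 130/365 = $1,803.0822
Coldbrook Shire, 11 May – 31 December 2034: 235 days → $112,500 × 3.1% × 235/365 = $2,245.3767
Total = $4,048.4589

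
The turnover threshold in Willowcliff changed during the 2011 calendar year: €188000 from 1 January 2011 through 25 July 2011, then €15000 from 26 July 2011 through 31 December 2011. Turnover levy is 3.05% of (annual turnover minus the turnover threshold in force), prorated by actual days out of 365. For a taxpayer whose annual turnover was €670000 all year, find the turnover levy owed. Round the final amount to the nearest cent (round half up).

1 January – 25 July 2011: 206 days, exemption €188000 → (€670000 − €188000) × 3.05% × 206/365 = €8297.0027
26 July – 31 December 2011: 159 days, exemption €15000 → (€670000 − €15000) × 3.05% × 159/365 = €8702.5274
Total = €16999.5301

€16999.53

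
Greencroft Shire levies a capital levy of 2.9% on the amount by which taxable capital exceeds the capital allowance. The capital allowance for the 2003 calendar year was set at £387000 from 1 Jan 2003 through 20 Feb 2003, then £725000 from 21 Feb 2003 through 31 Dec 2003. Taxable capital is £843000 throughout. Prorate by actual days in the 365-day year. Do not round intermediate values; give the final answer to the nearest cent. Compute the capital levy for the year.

£4791.59

1 Jan – 20 Feb 2003: 51 days, exemption £387000 → (£843000 − £387000) × 2.9% × 51/365 = £1847.7370
21 Feb – 31 Dec 2003: 314 days, exemption £725000 → (£843000 − £725000) × 2.9% × 314/365 = £2943.8575
Total = £4791.5945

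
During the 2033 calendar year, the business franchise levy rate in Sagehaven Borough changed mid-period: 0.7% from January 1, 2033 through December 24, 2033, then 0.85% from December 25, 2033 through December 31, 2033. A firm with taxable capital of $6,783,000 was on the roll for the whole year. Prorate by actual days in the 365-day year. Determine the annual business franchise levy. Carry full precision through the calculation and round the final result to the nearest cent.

January 1 – December 24, 2033: 358 days at 0.7% → $6,783,000 × 0.7% × 358/365 = $46,570.4055
December 25 – December 31, 2033: 7 days at 0.85% → $6,783,000 × 0.85% × 7/365 = $1,105.7219
Total = $47,676.1274

$47,676.13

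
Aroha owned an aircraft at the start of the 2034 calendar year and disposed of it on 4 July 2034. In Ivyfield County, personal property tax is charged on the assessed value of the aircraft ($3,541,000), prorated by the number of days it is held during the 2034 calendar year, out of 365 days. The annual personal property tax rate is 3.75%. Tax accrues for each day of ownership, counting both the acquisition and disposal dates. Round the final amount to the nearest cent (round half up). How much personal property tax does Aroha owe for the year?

$67,303.25

Days held (1 January – 4 July 2034): 185 out of 365
Tax = $3,541,000 × 3.75% × 185/365 = $67,303.2534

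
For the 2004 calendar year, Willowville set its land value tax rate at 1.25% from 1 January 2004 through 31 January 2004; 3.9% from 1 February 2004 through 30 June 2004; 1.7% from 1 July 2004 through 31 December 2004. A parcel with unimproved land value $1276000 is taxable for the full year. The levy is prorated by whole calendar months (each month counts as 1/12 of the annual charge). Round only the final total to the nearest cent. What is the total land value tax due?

$32910.17

1 January – 31 January 2004: 1 month at 1.25% → $1276000 × 1.25% × 1/12 = $1329.1667
1 February – 30 June 2004: 5 months at 3.9% → $1276000 × 3.9% × 5/12 = $20735.0000
1 July – 31 December 2004: 6 months at 1.7% → $1276000 × 1.7% × 6/12 = $10846.0000
Total = $32910.1667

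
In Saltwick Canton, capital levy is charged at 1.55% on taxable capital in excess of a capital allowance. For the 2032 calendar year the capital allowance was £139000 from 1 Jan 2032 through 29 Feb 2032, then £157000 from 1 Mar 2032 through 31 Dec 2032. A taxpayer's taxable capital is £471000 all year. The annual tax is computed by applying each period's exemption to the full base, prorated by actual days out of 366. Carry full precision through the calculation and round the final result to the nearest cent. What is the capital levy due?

1 Jan – 29 Feb 2032: 60 days, exemption £139000 → (£471000 − £139000) × 1.55% × 60/366 = £843.6066
1 Mar – 31 Dec 2032: 306 days, exemption £157000 → (£471000 − £157000) × 1.55% × 306/366 = £4069.1311
Total = £4912.7377

£4912.74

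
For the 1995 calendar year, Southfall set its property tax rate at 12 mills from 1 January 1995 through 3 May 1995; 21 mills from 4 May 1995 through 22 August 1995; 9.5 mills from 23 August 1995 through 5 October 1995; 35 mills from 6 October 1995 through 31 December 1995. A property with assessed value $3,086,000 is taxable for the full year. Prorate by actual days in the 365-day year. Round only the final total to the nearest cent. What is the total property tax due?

1 January – 3 May 1995: 123 days at 12 mills → $3,086,000 × 1.2% × 123/365 = $12,479.2767
4 May – 22 August 1995: 111 days at 21 mills → $3,086,000 × 2.1% × 111/365 = $19,708.1260
23 August – 5 October 1995: 44 days at 9.5 mills → $3,086,000 × 0.95% × 44/365 = $3,534.1041
6 October – 31 December 1995: 87 days at 35 mills → $3,086,000 × 3.5% × 87/365 = $25,744.8493
Total = $61,466.3562

$61,466.36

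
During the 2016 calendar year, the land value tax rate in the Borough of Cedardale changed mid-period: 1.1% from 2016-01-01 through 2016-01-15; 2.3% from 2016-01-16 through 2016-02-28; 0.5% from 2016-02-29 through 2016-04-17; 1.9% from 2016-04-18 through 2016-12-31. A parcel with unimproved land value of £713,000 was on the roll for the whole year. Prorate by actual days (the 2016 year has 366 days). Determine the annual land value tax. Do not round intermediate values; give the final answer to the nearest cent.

2016-01-01 to 2016-01-15: 15 days at 1.1% → £713,000 × 1.1% × 15/366 = £321.4344
2016-01-16 to 2016-02-28: 44 days at 2.3% → £713,000 × 2.3% × 44/366 = £1,971.4645
2016-02-29 to 2016-04-17: 49 days at 0.5% → £713,000 × 0.5% × 49/366 = £477.2814
2016-04-18 to 2016-12-31: 258 days at 1.9% → £713,000 × 1.9% × 258/366 = £9,549.5246
Total = £12,319.7049

£12,319.70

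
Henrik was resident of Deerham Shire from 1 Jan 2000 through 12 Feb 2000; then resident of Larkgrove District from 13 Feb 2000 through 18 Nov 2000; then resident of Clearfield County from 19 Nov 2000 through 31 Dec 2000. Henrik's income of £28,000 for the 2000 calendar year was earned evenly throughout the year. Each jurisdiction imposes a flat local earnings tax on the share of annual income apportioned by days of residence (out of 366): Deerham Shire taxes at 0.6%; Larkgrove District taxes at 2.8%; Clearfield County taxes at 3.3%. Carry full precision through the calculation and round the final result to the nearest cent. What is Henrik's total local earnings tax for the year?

£728.08

Deerham Shire, 1 Jan – 12 Feb 2000: 43 days → £28,000 × 0.6% × 43/366 = £19.7377
Larkgrove District, 13 Feb – 18 Nov 2000: 280 days → £28,000 × 2.8% × 280/366 = £599.7814
Clearfield County, 19 Nov – 31 Dec 2000: 43 days → £28,000 × 3.3% × 43/366 = £108.5574
Total = £728.0765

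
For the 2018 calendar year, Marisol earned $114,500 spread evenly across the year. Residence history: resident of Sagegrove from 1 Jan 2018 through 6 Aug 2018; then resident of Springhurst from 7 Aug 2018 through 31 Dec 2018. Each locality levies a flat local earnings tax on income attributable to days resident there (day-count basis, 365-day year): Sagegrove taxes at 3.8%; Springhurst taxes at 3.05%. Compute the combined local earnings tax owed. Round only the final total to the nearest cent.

$4,005.15

Sagegrove, 1 Jan – 6 Aug 2018: 218 days → $114,500 × 3.8% × 218/365 = $2,598.6795
Springhurst, 7 Aug – 31 Dec 2018: 147 days → $114,500 × 3.05% × 147/365 = $1,406.4678
Total = $4,005.1473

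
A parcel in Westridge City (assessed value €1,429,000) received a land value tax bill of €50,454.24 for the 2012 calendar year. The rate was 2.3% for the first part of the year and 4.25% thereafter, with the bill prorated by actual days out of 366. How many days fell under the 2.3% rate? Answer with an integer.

Let d = days at the first rate; then 366 − d days at the second rate.
€1,429,000 × [2.3%·d + 4.25%·(366−d)] / 366 = €50,454.24
Solving gives d = 135, so the new rate took effect on 15 May 2012.

135 days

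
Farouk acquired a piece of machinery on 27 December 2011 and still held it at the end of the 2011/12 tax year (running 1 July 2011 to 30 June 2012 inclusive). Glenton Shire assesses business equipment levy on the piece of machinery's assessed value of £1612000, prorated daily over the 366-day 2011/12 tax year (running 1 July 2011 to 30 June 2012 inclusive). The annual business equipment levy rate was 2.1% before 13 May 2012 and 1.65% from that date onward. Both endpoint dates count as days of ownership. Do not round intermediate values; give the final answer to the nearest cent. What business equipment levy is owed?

£16324.80

27 December 2011 – 12 May 2012: 138 days at 2.1% → £1612000 × 2.1% × 138/366 = £12763.8689
13 May – 30 June 2012: 49 days at 1.65% → £1612000 × 1.65% × 49/366 = £3560.9344
Total = £16324.8033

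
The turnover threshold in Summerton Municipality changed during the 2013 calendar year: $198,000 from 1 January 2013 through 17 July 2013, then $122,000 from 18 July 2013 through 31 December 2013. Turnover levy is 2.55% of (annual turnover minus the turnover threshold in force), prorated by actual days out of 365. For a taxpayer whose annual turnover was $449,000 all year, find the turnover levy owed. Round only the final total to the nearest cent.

$7,287.20

1 January – 17 July 2013: 198 days, exemption $198,000 → ($449,000 − $198,000) × 2.55% × 198/365 = $3,472.0521
18 July – 31 December 2013: 167 days, exemption $122,000 → ($449,000 − $122,000) × 2.55% × 167/365 = $3,815.1493
Total = $7,287.2014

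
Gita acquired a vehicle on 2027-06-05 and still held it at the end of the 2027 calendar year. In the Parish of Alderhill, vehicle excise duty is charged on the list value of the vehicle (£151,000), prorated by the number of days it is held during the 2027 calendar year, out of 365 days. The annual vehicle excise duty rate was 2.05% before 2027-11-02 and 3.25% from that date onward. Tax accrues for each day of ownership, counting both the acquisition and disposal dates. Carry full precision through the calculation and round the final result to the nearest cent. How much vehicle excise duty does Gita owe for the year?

£2,078.84

2027-06-05 to 2027-11-01: 150 days at 2.05% → £151,000 × 2.05% × 150/365 = £1,272.1233
2027-11-02 to 2027-12-31: 60 days at 3.25% → £151,000 × 3.25% × 60/365 = £806.7123
Total = £2,078.8356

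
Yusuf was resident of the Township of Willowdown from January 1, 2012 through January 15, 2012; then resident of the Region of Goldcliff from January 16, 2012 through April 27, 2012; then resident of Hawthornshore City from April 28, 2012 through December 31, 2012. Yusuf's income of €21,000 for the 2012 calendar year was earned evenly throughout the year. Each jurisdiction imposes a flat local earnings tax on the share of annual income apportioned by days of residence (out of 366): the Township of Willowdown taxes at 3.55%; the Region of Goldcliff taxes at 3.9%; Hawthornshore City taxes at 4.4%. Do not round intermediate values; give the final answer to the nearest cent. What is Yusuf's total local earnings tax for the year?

The Township of Willowdown, January 1 – January 15, 2012: 15 days → €21,000 × 3.55% × 15/366 = €30.5533
The Region of Goldcliff, January 16 – April 27, 2012: 103 days → €21,000 × 3.9% × 103/366 = €230.4836
Hawthornshore City, April 28 – December 31, 2012: 248 days → €21,000 × 4.4% × 248/366 = €626.0984
Total = €887.1352

€887.14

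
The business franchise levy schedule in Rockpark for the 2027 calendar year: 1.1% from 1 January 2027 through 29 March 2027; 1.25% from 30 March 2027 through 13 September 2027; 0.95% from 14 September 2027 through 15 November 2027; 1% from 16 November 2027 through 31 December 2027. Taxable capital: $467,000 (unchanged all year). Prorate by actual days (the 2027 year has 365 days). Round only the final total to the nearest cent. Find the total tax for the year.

1 January – 29 March 2027: 88 days at 1.1% → $467,000 × 1.1% × 88/365 = $1,238.5096
30 March – 13 September 2027: 168 days at 1.25% → $467,000 × 1.25% × 168/365 = $2,686.8493
14 September – 15 November 2027: 63 days at 0.95% → $467,000 × 0.95% × 63/365 = $765.7521
16 November – 31 December 2027: 46 days at 1% → $467,000 × 1% × 46/365 = $588.5479
Total = $5,279.6589

$5,279.66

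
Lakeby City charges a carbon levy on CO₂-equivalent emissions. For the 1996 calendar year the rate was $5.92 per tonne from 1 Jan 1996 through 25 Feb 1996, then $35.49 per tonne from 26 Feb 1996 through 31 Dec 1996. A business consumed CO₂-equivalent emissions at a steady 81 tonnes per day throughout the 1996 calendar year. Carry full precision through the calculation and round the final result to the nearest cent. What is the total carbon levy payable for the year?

$918,007.02

1 Jan – 25 Feb 1996: 56 days × 81 tonnes/day = 4,536 tonnes at $5.92/tonne → $26,853.12
26 Feb – 31 Dec 1996: 310 days × 81 tonnes/day = 25,110 tonnes at $35.49/tonne → $891,153.90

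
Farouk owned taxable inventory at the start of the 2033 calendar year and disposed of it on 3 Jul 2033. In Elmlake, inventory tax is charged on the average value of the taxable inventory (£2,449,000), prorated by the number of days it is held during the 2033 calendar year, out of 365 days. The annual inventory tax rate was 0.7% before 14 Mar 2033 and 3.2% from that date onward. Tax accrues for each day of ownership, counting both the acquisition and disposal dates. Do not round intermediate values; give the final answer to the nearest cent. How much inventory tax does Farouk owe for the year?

£27,428.80

1 Jan – 13 Mar 2033: 72 days at 0.7% → £2,449,000 × 0.7% × 72/365 = £3,381.6329
14 Mar – 3 Jul 2033: 112 days at 3.2% → £2,449,000 × 3.2% × 112/365 = £24,047.1671
Total = £27,428.8000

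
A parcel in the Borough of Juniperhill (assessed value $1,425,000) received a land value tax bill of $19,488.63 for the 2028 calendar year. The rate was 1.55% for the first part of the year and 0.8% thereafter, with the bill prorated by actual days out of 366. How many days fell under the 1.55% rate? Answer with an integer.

277 days

Let d = days at the first rate; then 366 − d days at the second rate.
$1,425,000 × [1.55%·d + 0.8%·(366−d)] / 366 = $19,488.63
Solving gives d = 277, so the new rate took effect on 4 October 2028.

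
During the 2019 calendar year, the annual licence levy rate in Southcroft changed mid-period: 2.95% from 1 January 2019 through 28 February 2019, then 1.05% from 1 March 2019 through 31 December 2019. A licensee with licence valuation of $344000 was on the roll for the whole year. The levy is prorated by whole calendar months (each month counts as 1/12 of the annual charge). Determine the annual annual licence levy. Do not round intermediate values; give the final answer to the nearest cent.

1 January – 28 February 2019: 2 months at 2.95% → $344000 × 2.95% × 2/12 = $1691.3333
1 March – 31 December 2019: 10 months at 1.05% → $344000 × 1.05% × 10/12 = $3010.0000
Total = $4701.3333

$4701.33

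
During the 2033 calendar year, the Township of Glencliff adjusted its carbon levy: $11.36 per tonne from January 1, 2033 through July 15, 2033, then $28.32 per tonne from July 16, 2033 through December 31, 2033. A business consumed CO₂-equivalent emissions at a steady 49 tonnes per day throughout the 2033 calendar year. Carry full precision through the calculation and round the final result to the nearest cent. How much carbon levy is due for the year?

$343,619.36

January 1 – July 15, 2033: 196 days × 49 tonnes/day = 9,604 tonnes at $11.36/tonne → $109,101.44
July 16 – December 31, 2033: 169 days × 49 tonnes/day = 8,281 tonnes at $28.32/tonne → $234,517.92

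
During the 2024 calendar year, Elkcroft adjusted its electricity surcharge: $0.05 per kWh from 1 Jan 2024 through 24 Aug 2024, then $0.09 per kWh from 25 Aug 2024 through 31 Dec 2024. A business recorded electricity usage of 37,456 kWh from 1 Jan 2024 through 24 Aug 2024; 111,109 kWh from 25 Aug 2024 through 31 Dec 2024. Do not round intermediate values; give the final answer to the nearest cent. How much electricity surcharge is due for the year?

$11872.61

1 Jan – 24 Aug 2024: 37,456 kWh at $0.05/kWh → $1872.80
25 Aug – 31 Dec 2024: 111,109 kWh at $0.09/kWh → $9999.81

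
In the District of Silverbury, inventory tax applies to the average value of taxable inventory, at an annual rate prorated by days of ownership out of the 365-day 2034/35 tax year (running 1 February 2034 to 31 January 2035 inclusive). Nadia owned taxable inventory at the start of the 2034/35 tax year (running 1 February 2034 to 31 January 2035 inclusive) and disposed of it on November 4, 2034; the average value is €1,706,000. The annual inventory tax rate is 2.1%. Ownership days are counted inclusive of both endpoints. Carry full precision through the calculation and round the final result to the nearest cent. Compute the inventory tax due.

€27,188.50

Days held (February 1 – November 4, 2034): 277 out of 365
Tax = €1,706,000 × 2.1% × 277/365 = €27,188.4986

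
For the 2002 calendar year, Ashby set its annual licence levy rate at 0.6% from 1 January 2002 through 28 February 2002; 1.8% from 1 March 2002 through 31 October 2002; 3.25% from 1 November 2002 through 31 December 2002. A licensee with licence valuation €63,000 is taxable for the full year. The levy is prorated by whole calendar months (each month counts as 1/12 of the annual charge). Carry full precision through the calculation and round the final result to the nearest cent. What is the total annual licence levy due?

1 January – 28 February 2002: 2 months at 0.6% → €63,000 × 0.6% × 2/12 = €63.0000
1 March – 31 October 2002: 8 months at 1.8% → €63,000 × 1.8% × 8/12 = €756.0000
1 November – 31 December 2002: 2 months at 3.25% → €63,000 × 3.25% × 2/12 = €341.2500
Total = €1,160.2500

€1,160.25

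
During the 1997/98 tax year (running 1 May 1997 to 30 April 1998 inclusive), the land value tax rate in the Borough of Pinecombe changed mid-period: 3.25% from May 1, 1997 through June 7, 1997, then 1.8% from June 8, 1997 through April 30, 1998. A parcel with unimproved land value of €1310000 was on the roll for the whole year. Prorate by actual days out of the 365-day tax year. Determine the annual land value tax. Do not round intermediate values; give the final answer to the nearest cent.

May 1 – June 7, 1997: 38 days at 3.25% → €1310000 × 3.25% × 38/365 = €4432.4658
June 8, 1997 – April 30, 1998: 327 days at 1.8% → €1310000 × 1.8% × 327/365 = €21125.0959
Total = €25557.5616

€25557.56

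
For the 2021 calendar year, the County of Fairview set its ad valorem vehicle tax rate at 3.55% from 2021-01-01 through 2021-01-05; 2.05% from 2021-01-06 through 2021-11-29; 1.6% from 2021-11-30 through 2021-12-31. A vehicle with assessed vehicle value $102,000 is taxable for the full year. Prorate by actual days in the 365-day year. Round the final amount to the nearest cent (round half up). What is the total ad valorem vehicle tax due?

$2,071.72

2021-01-01 to 2021-01-05: 5 days at 3.55% → $102,000 × 3.55% × 5/365 = $49.6027
2021-01-06 to 2021-11-29: 328 days at 2.05% → $102,000 × 2.05% × 328/365 = $1,879.0356
2021-11-30 to 2021-12-31: 32 days at 1.6% → $102,000 × 1.6% × 32/365 = $143.0795
Total = $2,071.7178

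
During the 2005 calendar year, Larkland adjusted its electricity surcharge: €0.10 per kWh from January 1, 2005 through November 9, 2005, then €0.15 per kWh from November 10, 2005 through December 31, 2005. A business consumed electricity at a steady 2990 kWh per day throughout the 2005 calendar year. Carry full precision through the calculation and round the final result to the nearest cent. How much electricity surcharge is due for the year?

January 1 – November 9, 2005: 313 days × 2990 kWh/day = 935,870 kWh at €0.10/kWh → €93,587.00
November 10 – December 31, 2005: 52 days × 2990 kWh/day = 155,480 kWh at €0.15/kWh → €23,322.00

€116,909.00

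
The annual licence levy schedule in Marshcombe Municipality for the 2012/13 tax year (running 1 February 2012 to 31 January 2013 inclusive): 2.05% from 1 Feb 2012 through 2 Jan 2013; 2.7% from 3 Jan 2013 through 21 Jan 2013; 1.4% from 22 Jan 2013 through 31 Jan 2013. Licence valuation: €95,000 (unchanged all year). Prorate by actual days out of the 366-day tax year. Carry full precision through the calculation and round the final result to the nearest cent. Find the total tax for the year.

€1,962.68

1 Feb 2012 – 2 Jan 2013: 337 days at 2.05% → €95,000 × 2.05% × 337/366 = €1,793.1899
3 Jan – 21 Jan 2013: 19 days at 2.7% → €95,000 × 2.7% × 19/366 = €133.1557
22 Jan – 31 Jan 2013: 10 days at 1.4% → €95,000 × 1.4% × 10/366 = €36.3388
Total = €1,962.6844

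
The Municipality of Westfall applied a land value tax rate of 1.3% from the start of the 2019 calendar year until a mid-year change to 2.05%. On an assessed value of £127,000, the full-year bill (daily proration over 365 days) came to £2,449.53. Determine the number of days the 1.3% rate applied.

59 days

Let d = days at the first rate; then 365 − d days at the second rate.
£127,000 × [1.3%·d + 2.05%·(365−d)] / 365 = £2,449.53
Solving gives d = 59, so the new rate took effect on March 1, 2019.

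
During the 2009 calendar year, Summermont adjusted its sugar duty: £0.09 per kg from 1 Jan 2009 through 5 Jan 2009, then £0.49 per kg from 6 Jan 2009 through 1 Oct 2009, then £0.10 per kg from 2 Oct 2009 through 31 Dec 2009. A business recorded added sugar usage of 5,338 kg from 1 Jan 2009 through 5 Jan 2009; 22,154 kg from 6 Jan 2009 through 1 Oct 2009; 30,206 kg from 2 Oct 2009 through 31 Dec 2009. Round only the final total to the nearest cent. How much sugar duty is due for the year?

£14,356.48

1 Jan – 5 Jan 2009: 5,338 kg at £0.09/kg → £480.42
6 Jan – 1 Oct 2009: 22,154 kg at £0.49/kg → £10,855.46
2 Oct – 31 Dec 2009: 30,206 kg at £0.10/kg → £3,020.60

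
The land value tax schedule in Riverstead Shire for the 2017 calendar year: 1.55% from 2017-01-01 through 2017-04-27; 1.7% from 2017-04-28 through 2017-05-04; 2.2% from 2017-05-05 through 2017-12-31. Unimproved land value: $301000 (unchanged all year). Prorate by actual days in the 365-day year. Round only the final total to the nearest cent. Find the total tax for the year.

2017-01-01 to 2017-04-27: 117 days at 1.55% → $301000 × 1.55% × 117/365 = $1495.5164
2017-04-28 to 2017-05-04: 7 days at 1.7% → $301000 × 1.7% × 7/365 = $98.1342
2017-05-05 to 2017-12-31: 241 days at 2.2% → $301000 × 2.2% × 241/365 = $4372.3342
Total = $5965.9849

$5965.98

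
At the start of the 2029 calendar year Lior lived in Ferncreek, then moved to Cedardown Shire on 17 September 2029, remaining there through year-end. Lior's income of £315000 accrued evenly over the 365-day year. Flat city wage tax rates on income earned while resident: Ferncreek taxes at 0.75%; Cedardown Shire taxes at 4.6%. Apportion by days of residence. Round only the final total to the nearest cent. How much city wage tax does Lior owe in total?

£5884.46

Ferncreek, 1 January – 16 September 2029: 259 days → £315000 × 0.75% × 259/365 = £1676.4041
Cedardown Shire, 17 September – 31 December 2029: 106 days → £315000 × 4.6% × 106/365 = £4208.0548
Total = £5884.4589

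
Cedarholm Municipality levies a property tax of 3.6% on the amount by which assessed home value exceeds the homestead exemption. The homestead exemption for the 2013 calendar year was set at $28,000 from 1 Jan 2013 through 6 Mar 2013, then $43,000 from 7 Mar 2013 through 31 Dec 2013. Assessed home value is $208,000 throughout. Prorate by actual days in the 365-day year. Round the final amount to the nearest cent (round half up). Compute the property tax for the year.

1 Jan – 6 Mar 2013: 65 days, exemption $28,000 → ($208,000 − $28,000) × 3.6% × 65/365 = $1,153.9726
7 Mar – 31 Dec 2013: 300 days, exemption $43,000 → ($208,000 − $43,000) × 3.6% × 300/365 = $4,882.1918
Total = $6,036.1644

$6,036.16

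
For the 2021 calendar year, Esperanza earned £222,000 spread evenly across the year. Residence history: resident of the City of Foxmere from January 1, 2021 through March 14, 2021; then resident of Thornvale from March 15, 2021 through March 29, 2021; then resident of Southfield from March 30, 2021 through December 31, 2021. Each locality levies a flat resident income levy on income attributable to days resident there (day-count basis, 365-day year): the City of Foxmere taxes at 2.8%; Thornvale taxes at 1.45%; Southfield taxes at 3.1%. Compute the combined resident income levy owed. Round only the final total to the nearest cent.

The City of Foxmere, January 1 – March 14, 2021: 73 days → £222,000 × 2.8% × 73/365 = £1,243.2000
Thornvale, March 15 – March 29, 2021: 15 days → £222,000 × 1.45% × 15/365 = £132.2877
Southfield, March 30 – December 31, 2021: 277 days → £222,000 × 3.1% × 277/365 = £5,222.7781
Total = £6,598.2658

£6,598.27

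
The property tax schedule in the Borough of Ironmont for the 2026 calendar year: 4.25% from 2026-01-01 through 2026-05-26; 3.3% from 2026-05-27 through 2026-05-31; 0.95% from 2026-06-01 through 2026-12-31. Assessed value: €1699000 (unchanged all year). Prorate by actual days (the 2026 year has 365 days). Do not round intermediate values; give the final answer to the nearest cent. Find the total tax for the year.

€39114.24

2026-01-01 to 2026-05-26: 146 days at 4.25% → €1699000 × 4.25% × 146/365 = €28883.0000
2026-05-27 to 2026-05-31: 5 days at 3.3% → €1699000 × 3.3% × 5/365 = €768.0411
2026-06-01 to 2026-12-31: 214 days at 0.95% → €1699000 × 0.95% × 214/365 = €9463.1973
Total = €39114.2384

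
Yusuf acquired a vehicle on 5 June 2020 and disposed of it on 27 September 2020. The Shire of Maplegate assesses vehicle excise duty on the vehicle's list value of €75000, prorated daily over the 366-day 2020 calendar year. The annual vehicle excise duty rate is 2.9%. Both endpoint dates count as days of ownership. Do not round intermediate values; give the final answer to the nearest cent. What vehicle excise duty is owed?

Days held (5 June – 27 September 2020): 115 out of 366
Tax = €75000 × 2.9% × 115/366 = €683.4016

€683.40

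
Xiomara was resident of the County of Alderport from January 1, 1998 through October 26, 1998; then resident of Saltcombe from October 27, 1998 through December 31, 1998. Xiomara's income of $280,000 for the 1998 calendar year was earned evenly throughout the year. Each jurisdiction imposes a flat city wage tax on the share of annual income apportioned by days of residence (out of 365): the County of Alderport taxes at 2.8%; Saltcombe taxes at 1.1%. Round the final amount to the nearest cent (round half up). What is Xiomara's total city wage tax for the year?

The County of Alderport, January 1 – October 26, 1998: 299 days → $280,000 × 2.8% × 299/365 = $6,422.3562
Saltcombe, October 27 – December 31, 1998: 66 days → $280,000 × 1.1% × 66/365 = $556.9315
Total = $6,979.2877

$6,979.29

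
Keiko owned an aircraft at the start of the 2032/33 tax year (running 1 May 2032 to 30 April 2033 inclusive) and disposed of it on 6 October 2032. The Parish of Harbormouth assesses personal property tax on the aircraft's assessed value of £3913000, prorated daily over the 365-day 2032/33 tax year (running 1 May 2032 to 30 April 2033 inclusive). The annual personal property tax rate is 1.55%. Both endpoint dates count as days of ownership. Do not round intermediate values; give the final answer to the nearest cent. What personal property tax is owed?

£26420.79

Days held (1 May – 6 October 2032): 159 out of 365
Tax = £3913000 × 1.55% × 159/365 = £26420.7904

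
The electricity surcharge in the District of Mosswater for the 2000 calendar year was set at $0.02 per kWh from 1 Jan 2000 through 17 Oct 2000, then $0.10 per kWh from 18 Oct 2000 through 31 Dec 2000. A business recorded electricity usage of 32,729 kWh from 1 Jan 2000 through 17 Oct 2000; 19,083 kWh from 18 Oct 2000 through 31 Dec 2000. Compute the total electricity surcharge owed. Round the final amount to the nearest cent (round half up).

$2562.88

1 Jan – 17 Oct 2000: 32,729 kWh at $0.02/kWh → $654.58
18 Oct – 31 Dec 2000: 19,083 kWh at $0.10/kWh → $1908.30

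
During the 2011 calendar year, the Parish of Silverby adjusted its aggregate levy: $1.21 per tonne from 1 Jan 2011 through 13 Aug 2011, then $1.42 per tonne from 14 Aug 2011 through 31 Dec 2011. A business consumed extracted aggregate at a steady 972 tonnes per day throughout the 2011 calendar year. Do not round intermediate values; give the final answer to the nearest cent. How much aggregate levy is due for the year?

$457,860.60

1 Jan – 13 Aug 2011: 225 days × 972 tonnes/day = 218,700 tonnes at $1.21/tonne → $264,627.00
14 Aug – 31 Dec 2011: 140 days × 972 tonnes/day = 136,080 tonnes at $1.42/tonne → $193,233.60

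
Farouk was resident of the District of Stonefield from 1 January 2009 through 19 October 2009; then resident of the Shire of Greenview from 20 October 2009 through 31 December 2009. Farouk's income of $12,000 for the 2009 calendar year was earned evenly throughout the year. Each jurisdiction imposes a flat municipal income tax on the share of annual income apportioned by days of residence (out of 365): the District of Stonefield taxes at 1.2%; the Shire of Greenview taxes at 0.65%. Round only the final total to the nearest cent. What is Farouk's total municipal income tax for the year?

The District of Stonefield, 1 January – 19 October 2009: 292 days → $12,000 × 1.2% × 292/365 = $115.2000
The Shire of Greenview, 20 October – 31 December 2009: 73 days → $12,000 × 0.65% × 73/365 = $15.6000
Total = $130.8000

$130.80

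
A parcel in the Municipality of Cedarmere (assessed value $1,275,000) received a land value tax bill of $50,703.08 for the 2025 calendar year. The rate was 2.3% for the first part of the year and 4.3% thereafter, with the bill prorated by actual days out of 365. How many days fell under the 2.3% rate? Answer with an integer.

Let d = days at the first rate; then 365 − d days at the second rate.
$1,275,000 × [2.3%·d + 4.3%·(365−d)] / 365 = $50,703.08
Solving gives d = 59, so the new rate took effect on March 1, 2025.

59 days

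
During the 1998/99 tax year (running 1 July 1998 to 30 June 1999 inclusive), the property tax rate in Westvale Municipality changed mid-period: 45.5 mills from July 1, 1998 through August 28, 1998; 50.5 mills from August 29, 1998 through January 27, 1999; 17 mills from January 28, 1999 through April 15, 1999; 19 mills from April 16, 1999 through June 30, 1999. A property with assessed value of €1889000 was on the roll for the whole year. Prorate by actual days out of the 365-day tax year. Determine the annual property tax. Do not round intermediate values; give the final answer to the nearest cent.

€67954.83

July 1 – August 28, 1998: 59 days at 45.5 mills → €1889000 × 4.55% × 59/365 = €13893.2068
August 29, 1998 – January 27, 1999: 152 days at 50.5 mills → €1889000 × 5.05% × 152/365 = €39725.9288
January 28 – April 15, 1999: 78 days at 17 mills → €1889000 × 1.7% × 78/365 = €6862.5041
April 16 – June 30, 1999: 76 days at 19 mills → €1889000 × 1.9% × 76/365 = €7473.1945
Total = €67954.8342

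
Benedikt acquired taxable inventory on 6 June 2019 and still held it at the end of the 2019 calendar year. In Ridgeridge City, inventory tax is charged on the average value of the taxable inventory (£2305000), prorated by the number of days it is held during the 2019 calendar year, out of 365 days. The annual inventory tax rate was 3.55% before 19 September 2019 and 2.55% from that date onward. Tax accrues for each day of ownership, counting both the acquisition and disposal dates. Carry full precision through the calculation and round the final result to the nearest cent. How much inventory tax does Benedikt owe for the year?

6 June – 18 September 2019: 105 days at 3.55% → £2305000 × 3.55% × 105/365 = £23539.4178
19 September – 31 December 2019: 104 days at 2.55% → £2305000 × 2.55% × 104/365 = £16747.5616
Total = £40286.9795

£40286.98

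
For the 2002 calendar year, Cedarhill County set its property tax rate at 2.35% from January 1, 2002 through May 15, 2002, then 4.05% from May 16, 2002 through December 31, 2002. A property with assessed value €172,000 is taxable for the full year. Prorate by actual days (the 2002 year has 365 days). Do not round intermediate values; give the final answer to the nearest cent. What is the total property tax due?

January 1 – May 15, 2002: 135 days at 2.35% → €172,000 × 2.35% × 135/365 = €1,494.9863
May 16 – December 31, 2002: 230 days at 4.05% → €172,000 × 4.05% × 230/365 = €4,389.5342
Total = €5,884.5205

€5,884.52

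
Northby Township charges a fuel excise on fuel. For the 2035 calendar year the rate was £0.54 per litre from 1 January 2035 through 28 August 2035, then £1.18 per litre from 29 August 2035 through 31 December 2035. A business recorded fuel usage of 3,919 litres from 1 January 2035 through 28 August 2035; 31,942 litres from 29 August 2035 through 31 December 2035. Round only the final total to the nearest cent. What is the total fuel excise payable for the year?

1 January – 28 August 2035: 3,919 litres at £0.54/litre → £2,116.26
29 August – 31 December 2035: 31,942 litres at £1.18/litre → £37,691.56

£39,807.82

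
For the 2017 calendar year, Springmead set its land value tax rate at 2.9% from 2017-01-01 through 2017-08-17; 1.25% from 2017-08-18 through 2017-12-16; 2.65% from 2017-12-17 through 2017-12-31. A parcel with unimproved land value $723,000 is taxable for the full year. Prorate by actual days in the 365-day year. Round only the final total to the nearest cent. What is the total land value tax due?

2017-01-01 to 2017-08-17: 229 days at 2.9% → $723,000 × 2.9% × 229/365 = $13,154.6384
2017-08-18 to 2017-12-16: 121 days at 1.25% → $723,000 × 1.25% × 121/365 = $2,995.9932
2017-12-17 to 2017-12-31: 15 days at 2.65% → $723,000 × 2.65% × 15/365 = $787.3767
Total = $16,938.0082

$16,938.01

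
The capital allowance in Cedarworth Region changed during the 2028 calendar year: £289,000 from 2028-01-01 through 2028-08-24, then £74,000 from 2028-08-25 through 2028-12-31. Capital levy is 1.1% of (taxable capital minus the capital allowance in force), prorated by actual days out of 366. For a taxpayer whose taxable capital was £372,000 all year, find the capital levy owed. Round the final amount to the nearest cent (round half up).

2028-01-01 to 2028-08-24: 237 days, exemption £289,000 → (£372,000 − £289,000) × 1.1% × 237/366 = £591.2049
2028-08-25 to 2028-12-31: 129 days, exemption £74,000 → (£372,000 − £74,000) × 1.1% × 129/366 = £1,155.3607
Total = £1,746.5656

£1,746.57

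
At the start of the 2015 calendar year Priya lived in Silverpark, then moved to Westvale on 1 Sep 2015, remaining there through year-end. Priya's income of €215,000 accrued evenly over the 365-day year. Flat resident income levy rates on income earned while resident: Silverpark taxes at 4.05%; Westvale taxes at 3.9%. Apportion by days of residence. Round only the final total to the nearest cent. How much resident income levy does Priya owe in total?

Silverpark, 1 Jan – 31 Aug 2015: 243 days → €215,000 × 4.05% × 243/365 = €5,797.0479
Westvale, 1 Sep – 31 Dec 2015: 122 days → €215,000 × 3.9% × 122/365 = €2,802.6575
Total = €8,599.7055

€8,599.71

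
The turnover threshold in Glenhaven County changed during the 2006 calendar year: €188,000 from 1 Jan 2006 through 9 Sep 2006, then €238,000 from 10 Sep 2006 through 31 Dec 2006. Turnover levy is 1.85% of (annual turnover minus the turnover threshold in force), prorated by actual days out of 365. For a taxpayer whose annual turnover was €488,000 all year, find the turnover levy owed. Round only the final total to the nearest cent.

1 Jan – 9 Sep 2006: 252 days, exemption €188,000 → (€488,000 − €188,000) × 1.85% × 252/365 = €3,831.7808
10 Sep – 31 Dec 2006: 113 days, exemption €238,000 → (€488,000 − €238,000) × 1.85% × 113/365 = €1,431.8493
Total = €5,263.6301

€5,263.63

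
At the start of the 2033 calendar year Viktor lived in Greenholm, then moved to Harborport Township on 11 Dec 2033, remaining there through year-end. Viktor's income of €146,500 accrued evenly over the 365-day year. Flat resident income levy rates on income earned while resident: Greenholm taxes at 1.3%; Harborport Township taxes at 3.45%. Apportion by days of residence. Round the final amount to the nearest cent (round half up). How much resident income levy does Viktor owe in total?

Greenholm, 1 Jan – 10 Dec 2033: 344 days → €146,500 × 1.3% × 344/365 = €1,794.9260
Harborport Township, 11 Dec – 31 Dec 2033: 21 days → €146,500 × 3.45% × 21/365 = €290.7925
Total = €2,085.7185

€2,085.72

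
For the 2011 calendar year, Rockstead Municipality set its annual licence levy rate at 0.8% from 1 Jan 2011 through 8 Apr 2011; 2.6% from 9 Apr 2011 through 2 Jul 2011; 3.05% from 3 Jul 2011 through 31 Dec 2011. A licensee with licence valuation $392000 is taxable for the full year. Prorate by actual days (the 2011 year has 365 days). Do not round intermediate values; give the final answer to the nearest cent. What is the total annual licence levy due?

$9177.10

1 Jan – 8 Apr 2011: 98 days at 0.8% → $392000 × 0.8% × 98/365 = $841.9945
9 Apr – 2 Jul 2011: 85 days at 2.6% → $392000 × 2.6% × 85/365 = $2373.4795
3 Jul – 31 Dec 2011: 182 days at 3.05% → $392000 × 3.05% × 182/365 = $5961.6219
Total = $9177.0959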